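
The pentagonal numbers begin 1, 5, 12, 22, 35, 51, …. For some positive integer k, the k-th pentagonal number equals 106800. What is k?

267

Set n(3n−1)/2 = 106800, giving 3n² − n − 213600 = 0.
The discriminant is 1 + 24·106800 = 2563201, and √2563201 = 1601.
So n = (1 + 1601) / 6 = 1602/6 = 267.
Check: 267·(3·267 − 1)/2 = 106800. ✓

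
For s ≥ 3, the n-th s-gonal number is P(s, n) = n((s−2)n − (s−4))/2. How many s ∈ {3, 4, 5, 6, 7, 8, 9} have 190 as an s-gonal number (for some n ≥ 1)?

s = 3: P(3, 19) = 190. ✓
s = 4: P(4, 13) = 169 and P(4, 14) = 196; 190 is not s-gonal.
s = 5: P(5, 11) = 176 and P(5, 12) = 210; 190 is not s-gonal.
s = 6: P(6, 10) = 190. ✓
s = 7: P(7, 9) = 189 and P(7, 10) = 235; 190 is not s-gonal.
s = 8: P(8, 8) = 176 and P(8, 9) = 225; 190 is not s-gonal.
s = 9: P(9, 7) = 154 and P(9, 8) = 204; 190 is not s-gonal.
Hits: s ∈ {3, 6} → 2.

2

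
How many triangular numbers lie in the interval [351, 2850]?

The n-th triangular number is n(n+1)/2.
Smallest index with value ≥ 351: n = 26 (giving 351).
Largest index with value ≤ 2850: n = 75 (giving 2850).
Indices 26 through 75: 50 terms.

50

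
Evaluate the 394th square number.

The 394th square number is n² with n = 394.
394² = 155236.

155236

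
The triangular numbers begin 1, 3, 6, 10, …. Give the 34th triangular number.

595

The 34th triangular number is n(n+1)/2 with n = 34.
34·35/2 = 1190/2 = 595.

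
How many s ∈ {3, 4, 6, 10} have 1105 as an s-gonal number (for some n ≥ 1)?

s = 3: P(3, 46) = 1081 and P(3, 47) = 1128; 1105 is not s-gonal.
s = 4: P(4, 33) = 1089 and P(4, 34) = 1156; 1105 is not s-gonal.
s = 6: P(6, 23) = 1035 and P(6, 24) = 1128; 1105 is not s-gonal.
s = 10: P(10, 17) = 1105. ✓
Hits: s ∈ {10} → 1.

1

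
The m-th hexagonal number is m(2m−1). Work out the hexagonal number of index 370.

273430

The 370th hexagonal number is n(2n−1) with n = 370.
370·(2·370 − 1) = 370·739 = 273430.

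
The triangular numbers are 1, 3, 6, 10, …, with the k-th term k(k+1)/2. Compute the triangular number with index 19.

190

The 19th triangular number is n(n+1)/2 with n = 19.
19·20/2 = 380/2 = 190.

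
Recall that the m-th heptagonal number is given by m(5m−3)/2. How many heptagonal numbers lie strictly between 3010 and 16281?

45

The n-th heptagonal number is n(5n−3)/2.
Smallest index with value > 3010: n = 36 (giving 3186).
Largest index with value < 16281: n = 80 (giving 15880).
Indices 36 through 80: 45 terms.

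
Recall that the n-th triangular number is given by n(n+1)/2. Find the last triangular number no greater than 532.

528

Solve n(n+1)/2 ≤ 532 for integer n.
n = 32 gives 528 ≤ 532, while n = 33 gives 561 > 532; so the answer is 528.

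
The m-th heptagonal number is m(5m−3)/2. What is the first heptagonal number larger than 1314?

1404

Solve n(5n−3)/2 > 1314 for integer n.
The largest n with value ≤ 1314 is 23 (since 1288 ≤ 1314 < 1404), so the first above is n = 24, value 1404.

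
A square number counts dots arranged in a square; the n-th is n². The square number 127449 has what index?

357

We need n² = 127449, so n = √127449 = 357.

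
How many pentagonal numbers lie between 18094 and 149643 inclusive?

The n-th pentagonal number is n(3n−1)/2.
Smallest index with value ≥ 18094: n = 110 (giving 18095).
Largest index with value ≤ 149643: n = 316 (giving 149626).
Indices 110 through 316: 207 terms.

207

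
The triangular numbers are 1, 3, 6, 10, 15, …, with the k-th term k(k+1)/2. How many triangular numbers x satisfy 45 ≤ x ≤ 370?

The n-th triangular number is n(n+1)/2.
Smallest index with value ≥ 45: n = 9 (giving 45).
Largest index with value ≤ 370: n = 26 (giving 351).
Indices 9 through 26: 18 terms.

18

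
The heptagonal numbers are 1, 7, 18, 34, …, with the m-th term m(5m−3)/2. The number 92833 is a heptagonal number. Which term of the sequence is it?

193

Set n(5n−3)/2 = 92833, giving 5n² − 3n − 185666 = 0.
So n = (3 + 1927) / 10 = 1930/10 = 193.
Check: 193·(5·193 − 3)/2 = 92833. ✓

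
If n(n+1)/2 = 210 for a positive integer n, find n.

Set n(n+1)/2 = 210, giving n² + n − 420 = 0.
The discriminant is 1 + 8·210 = 1681, and √1681 = 41.
So n = (-1 + 41) / 2 = 40/2 = 20.

20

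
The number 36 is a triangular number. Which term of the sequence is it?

8

Set n(n+1)/2 = 36, giving n² + n − 72 = 0.
The discriminant is 1 + 8·36 = 289, and √289 = 17.
So n = (-1 + 17) / 2 = 16/2 = 8.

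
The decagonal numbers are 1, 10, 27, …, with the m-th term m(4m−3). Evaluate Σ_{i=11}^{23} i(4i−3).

15093

Σ i(4i−3) = 4Σi² − 3Σi over i = 11..23.
Σi = 276 − 55 = 221 and Σi² = 4324 − 385 = 3939.
4·3939 − 3·221 = 15093.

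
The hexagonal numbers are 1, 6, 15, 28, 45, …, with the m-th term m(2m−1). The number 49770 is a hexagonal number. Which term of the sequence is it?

158

Set n(2n−1) = 49770, giving 2n² − n − 49770 = 0.
The discriminant is 1 + 8·49770 = 398161, and √398161 = 631.
So n = (1 + 631) / 4 = 632/4 = 158.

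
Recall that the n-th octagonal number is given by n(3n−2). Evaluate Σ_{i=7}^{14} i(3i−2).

Σ i(3i−2) = 3Σi² − 2Σi over i = 7..14.
Σi = 105 − 21 = 84 and Σi² = 1015 − 91 = 924.
3·924 − 2·84 = 2604.

2604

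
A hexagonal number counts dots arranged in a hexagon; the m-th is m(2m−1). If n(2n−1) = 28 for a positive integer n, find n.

4

Set n(2n−1) = 28, giving 2n² − n − 28 = 0.
The discriminant is 1 + 8·28 = 225, and √225 = 15.
So n = (1 + 15) / 4 = 16/4 = 4.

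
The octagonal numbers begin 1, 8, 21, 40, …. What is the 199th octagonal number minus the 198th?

1189

Consecutive octagonal numbers differ by 6n − 5: here 6·199 − 5 = 1189.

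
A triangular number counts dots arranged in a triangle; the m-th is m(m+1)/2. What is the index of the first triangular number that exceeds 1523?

Solve n(n+1)/2 > 1523 for integer n.
The largest n with value ≤ 1523 is 54 (since 1485 ≤ 1523 < 1540), so the first above is n = 55, value 1540.

55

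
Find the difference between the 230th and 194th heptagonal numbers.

38106

230·(5·230 − 3)/2 = 131905 and 194·(5·194 − 3)/2 = 93799.
Difference: 131905 − 93799 = 38106.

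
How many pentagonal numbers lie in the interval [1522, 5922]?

31

The n-th pentagonal number is n(3n−1)/2.
Smallest index with value ≥ 1522: n = 33 (giving 1617).
Largest index with value ≤ 5922: n = 63 (giving 5922).
Indices 33 through 63: 31 terms.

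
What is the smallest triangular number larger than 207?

210

Solve n(n+1)/2 > 207 for integer n.
The largest n with value ≤ 207 is 19 (since 190 ≤ 207 < 210), so the first above is n = 20, value 210.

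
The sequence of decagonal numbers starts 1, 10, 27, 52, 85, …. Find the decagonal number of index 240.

229680

The 240th decagonal number is n(4n−3) with n = 240.
240·(4·240 − 3) = 240·957 = 229680.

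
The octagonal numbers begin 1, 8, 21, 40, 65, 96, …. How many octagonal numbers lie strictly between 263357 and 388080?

The n-th octagonal number is n(3n−2).
Smallest index with value > 263357: n = 297 (giving 264033).
Largest index with value < 388080: n = 359 (giving 385925).
Indices 297 through 359: 63 terms.

63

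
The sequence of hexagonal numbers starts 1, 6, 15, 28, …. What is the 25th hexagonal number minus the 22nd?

25·(2·25 − 1) = 1225 and 22·(2·22 − 1) = 946.
Difference: 1225 − 946 = 279.

279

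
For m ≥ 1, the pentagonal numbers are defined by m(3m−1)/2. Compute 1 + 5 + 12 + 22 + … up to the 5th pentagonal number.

75

Σ i(3i−1)/2 = (3Σi² − Σi) / 2 over i = 1..5.
Σi = 15 and Σi² = 55.
(3·55 − 1·15) / 2 = 150/2 = 75.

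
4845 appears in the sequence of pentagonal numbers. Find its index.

Set n(3n−1)/2 = 4845, giving 3n² − n − 9690 = 0.
The discriminant is 1 + 24·4845 = 116281, and √116281 = 341.
So n = (1 + 341) / 6 = 342/6 = 57.

57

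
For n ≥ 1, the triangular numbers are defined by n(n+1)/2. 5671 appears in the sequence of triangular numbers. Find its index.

106

Set n(n+1)/2 = 5671, giving n² + n − 11342 = 0.
The discriminant is 1 + 8·5671 = 45369, and √45369 = 213.
So n = (-1 + 213) / 2 = 212/2 = 106.
Check: 106·107/2 = 5671. ✓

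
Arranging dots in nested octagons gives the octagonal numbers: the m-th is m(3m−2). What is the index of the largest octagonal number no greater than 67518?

150

Solve n(3n−2) ≤ 67518 for integer n.
n = 150 gives 67200 ≤ 67518, while n = 151 gives 68101 > 67518; so the answer is index 150.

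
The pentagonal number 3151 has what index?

Set n(3n−1)/2 = 3151, giving 3n² − n − 6302 = 0.
So n = (1 + 275) / 6 = 276/6 = 46.

46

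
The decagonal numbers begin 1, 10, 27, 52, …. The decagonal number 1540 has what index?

Set n(4n−3) = 1540, giving 4n² − 3n − 1540 = 0.
So n = (3 + 157) / 8 = 160/8 = 20.

20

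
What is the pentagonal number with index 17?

425

17·(3·17 − 1)/2 = 17·50/2 = 17·25 = 425.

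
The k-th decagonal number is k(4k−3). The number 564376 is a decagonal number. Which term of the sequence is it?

Set n(4n−3) = 564376, giving 4n² − 3n − 564376 = 0.
The discriminant is 9 + 16·564376 = 9030025, and √9030025 = 3005.
So n = (3 + 3005) / 8 = 3008/8 = 376.

376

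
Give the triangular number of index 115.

The 115th triangular number is n(n+1)/2 with n = 115.
115·116/2 = 13340/2 = 6670.

6670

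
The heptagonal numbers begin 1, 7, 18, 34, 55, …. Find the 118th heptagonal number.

The 118th heptagonal number is n(5n−3)/2 with n = 118.
118·(5·118 − 3)/2 = 118·587/2 = 34633.

34633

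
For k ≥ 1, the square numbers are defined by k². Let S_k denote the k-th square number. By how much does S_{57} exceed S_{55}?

224

57² = 3249 and 55² = 3025.
Difference: 3249 − 3025 = 224.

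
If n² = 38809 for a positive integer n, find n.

197

We need n² = 38809, so n = √38809 = 197.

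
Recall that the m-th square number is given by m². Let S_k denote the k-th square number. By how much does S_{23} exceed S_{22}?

n² − (n−1)² = 2n − 1, so 23² − 22² = 2·23 − 1 = 45.

45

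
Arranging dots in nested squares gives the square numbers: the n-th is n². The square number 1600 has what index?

40

We need n² = 1600, so n = √1600 = 40.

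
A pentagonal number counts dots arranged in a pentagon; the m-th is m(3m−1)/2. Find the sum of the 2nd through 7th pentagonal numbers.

195

Σ i(3i−1)/2 = (3Σi² − Σi) / 2 over i = 2..7.
Σi = 28 − 1 = 27 and Σi² = 140 − 1 = 139.
(3·139 − 1·27) / 2 = 390/2 = 195.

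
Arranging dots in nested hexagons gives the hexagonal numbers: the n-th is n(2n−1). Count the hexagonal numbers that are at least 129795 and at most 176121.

43

The n-th hexagonal number is n(2n−1).
Smallest index with value ≥ 129795: n = 255 (giving 129795).
Largest index with value ≤ 176121: n = 297 (giving 176121).
Indices 255 through 297: 43 terms.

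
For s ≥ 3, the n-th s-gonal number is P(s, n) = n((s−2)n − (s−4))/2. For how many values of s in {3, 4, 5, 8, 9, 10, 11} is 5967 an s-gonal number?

s = 3: P(3, 108) = 5886 and P(3, 109) = 5995; 5967 is not s-gonal.
s = 4: P(4, 77) = 5929 and P(4, 78) = 6084; 5967 is not s-gonal.
s = 5: P(5, 63) = 5922 and P(5, 64) = 6112; 5967 is not s-gonal.
s = 8: P(8, 44) = 5720 and P(8, 45) = 5985; 5967 is not s-gonal.
s = 9: P(9, 41) = 5781 and P(9, 42) = 6069; 5967 is not s-gonal.
s = 10: P(10, 39) = 5967. ✓
s = 11: P(11, 36) = 5706 and P(11, 37) = 6031; 5967 is not s-gonal.
Hits: s ∈ {10} → 1.

1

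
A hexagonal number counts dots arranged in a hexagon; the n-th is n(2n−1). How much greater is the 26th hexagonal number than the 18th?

26·(2·26 − 1) = 1326 and 18·(2·18 − 1) = 630.
Difference: 1326 − 630 = 696.

696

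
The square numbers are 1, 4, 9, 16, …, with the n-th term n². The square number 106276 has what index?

We need n² = 106276, so n = √106276 = 326.

326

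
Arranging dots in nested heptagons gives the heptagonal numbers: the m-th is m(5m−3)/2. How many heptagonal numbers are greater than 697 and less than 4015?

The n-th heptagonal number is n(5n−3)/2.
Smallest index with value > 697: n = 18 (giving 783).
Largest index with value < 4015: n = 40 (giving 3940).
Indices 18 through 40: 23 terms.

23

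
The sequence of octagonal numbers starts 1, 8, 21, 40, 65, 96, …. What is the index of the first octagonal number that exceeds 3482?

35

Solve n(3n−2) > 3482 for integer n.
The largest n with value ≤ 3482 is 34 (since 3400 ≤ 3482 < 3605), so the first above is n = 35, value 3605.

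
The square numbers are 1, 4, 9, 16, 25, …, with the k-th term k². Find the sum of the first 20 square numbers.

Σ_{i=1}^{20} i² = 20·21·41/6 = 2870.

2870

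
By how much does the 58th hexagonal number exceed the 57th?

229

Consecutive hexagonal numbers differ by 4n − 3: here 4·58 − 3 = 229.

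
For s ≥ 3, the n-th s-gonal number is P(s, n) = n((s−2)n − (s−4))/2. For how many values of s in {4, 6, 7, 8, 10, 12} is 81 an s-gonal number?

2

s = 4: P(4, 9) = 81. ✓
s = 6: P(6, 6) = 66 and P(6, 7) = 91; 81 is not s-gonal.
s = 7: P(7, 6) = 81. ✓
s = 8: P(8, 5) = 65 and P(8, 6) = 96; 81 is not s-gonal.
s = 10: P(10, 4) = 52 and P(10, 5) = 85; 81 is not s-gonal.
s = 12: P(12, 4) = 64 and P(12, 5) = 105; 81 is not s-gonal.
Hits: s ∈ {4, 7} → 2.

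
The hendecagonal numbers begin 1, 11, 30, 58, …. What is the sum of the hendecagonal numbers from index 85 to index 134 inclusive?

2725500

Σ i(9i−7)/2 = (9Σi² − 7Σi) / 2 over i = 85..134.
Σi = 9045 − 3570 = 5475 and Σi² = 811035 − 201110 = 609925.
(9·609925 − 7·5475) / 2 = 5451000/2 = 2725500.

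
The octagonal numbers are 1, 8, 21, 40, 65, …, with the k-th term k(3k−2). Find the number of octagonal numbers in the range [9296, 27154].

The n-th octagonal number is n(3n−2).
Smallest index with value ≥ 9296: n = 56 (giving 9296).
Largest index with value ≤ 27154: n = 95 (giving 26885).
Indices 56 through 95: 40 terms.

40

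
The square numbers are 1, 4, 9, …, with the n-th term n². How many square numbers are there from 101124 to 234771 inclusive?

The n-th square number is n².
Smallest index with value ≥ 101124: n = 318 (giving 101124).
Largest index with value ≤ 234771: n = 484 (giving 234256).
Indices 318 through 484: 167 terms.

167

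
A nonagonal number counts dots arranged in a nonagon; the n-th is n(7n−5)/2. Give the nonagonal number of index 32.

The 32nd nonagonal number is n(7n−5)/2 with n = 32.
32·(7·32 − 5)/2 = 32·219/2 = 3504.

3504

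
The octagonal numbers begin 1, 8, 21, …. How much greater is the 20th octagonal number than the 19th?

Consecutive octagonal numbers differ by 6n − 5: here 6·20 − 5 = 115.

115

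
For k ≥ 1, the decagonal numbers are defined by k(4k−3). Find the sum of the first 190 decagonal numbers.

Σ i(4i−3) = 4Σi² − 3Σi over i = 1..190.
Σi = 18145 and Σi² = 2304415.
4·2304415 − 3·18145 = 9163225.

9163225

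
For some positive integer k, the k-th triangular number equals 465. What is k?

30

Set n(n+1)/2 = 465, giving n² + n − 930 = 0.
The discriminant is 1 + 8·465 = 3721, and √3721 = 61.
So n = (-1 + 61) / 2 = 60/2 = 30.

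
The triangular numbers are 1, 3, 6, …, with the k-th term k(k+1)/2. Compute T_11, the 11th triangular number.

The 11th triangular number is n(n+1)/2 with n = 11.
11·12/2 = 132/2 = 66.

66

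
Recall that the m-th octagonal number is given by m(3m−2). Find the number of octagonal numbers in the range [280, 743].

The n-th octagonal number is n(3n−2).
Smallest index with value ≥ 280: n = 10 (giving 280).
Largest index with value ≤ 743: n = 16 (giving 736).
Indices 10 through 16: 7 terms.

7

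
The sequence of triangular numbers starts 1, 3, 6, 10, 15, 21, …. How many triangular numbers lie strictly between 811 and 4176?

The n-th triangular number is n(n+1)/2.
Smallest index with value > 811: n = 40 (giving 820).
Largest index with value < 4176: n = 90 (giving 4095).
Indices 40 through 90: 51 terms.

51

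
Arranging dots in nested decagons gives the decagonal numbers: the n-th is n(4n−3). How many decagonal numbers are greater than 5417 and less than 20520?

34

The n-th decagonal number is n(4n−3).
Smallest index with value > 5417: n = 38 (giving 5662).
Largest index with value < 20520: n = 71 (giving 19951).
Indices 38 through 71: 34 terms.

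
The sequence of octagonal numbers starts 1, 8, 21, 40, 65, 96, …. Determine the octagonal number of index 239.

The 239th octagonal number is n(3n−2) with n = 239.
239·(3·239 − 2) = 239·715 = 170885.

170885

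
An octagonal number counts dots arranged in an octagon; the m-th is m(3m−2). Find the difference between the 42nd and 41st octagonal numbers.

Consecutive octagonal numbers differ by 6n − 5: here 6·42 − 5 = 247.

247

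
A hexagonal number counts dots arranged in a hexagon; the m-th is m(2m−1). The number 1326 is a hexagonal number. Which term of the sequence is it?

26

Set n(2n−1) = 1326, giving 2n² − n − 1326 = 0.
The discriminant is 1 + 8·1326 = 10609, and √10609 = 103.
So n = (1 + 103) / 4 = 104/4 = 26.
Check: 26·(2·26 − 1) = 1326. ✓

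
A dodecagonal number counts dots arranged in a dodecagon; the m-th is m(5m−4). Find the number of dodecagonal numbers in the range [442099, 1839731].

309

The n-th dodecagonal number is n(5n−4).
Smallest index with value ≥ 442099: n = 298 (giving 442828).
Largest index with value ≤ 1839731: n = 606 (giving 1833756).
Indices 298 through 606: 309 terms.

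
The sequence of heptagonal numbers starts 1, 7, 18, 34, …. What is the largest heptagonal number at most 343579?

Solve n(5n−3)/2 ≤ 343579 for integer n.
n = 371 gives 343546 ≤ 343579, while n = 372 gives 345402 > 343579; so the answer is 343546.

343546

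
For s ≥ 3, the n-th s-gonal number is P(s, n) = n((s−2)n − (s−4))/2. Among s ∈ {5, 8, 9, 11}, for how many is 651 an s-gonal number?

2

s = 5: P(5, 21) = 651. ✓
s = 8: P(8, 15) = 645 and P(8, 16) = 736; 651 is not s-gonal.
s = 9: P(9, 14) = 651. ✓
s = 11: P(11, 12) = 606 and P(11, 13) = 715; 651 is not s-gonal.
Hits: s ∈ {5, 9} → 2.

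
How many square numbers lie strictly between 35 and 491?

The n-th square number is n².
Smallest index with value > 35: n = 6 (giving 36).
Largest index with value < 491: n = 22 (giving 484).
Indices 6 through 22: 17 terms.

17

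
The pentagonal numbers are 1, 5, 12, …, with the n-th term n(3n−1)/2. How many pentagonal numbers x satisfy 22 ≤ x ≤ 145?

The n-th pentagonal number is n(3n−1)/2.
Smallest index with value ≥ 22: n = 4 (giving 22).
Largest index with value ≤ 145: n = 10 (giving 145).
Indices 4 through 10: 7 terms.

7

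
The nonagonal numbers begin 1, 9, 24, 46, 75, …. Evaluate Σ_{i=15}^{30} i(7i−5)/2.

28640

Σ i(7i−5)/2 = (7Σi² − 5Σi) / 2 over i = 15..30.
Σi = 465 − 105 = 360 and Σi² = 9455 − 1015 = 8440.
(7·8440 − 5·360) / 2 = 57280/2 = 28640.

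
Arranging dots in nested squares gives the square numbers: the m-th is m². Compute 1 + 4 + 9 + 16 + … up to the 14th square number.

1015

Σ_{i=1}^{14} i² = 14·15·29/6 = 1015.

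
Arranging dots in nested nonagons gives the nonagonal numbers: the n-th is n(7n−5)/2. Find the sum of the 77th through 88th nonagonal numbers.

283888

Σ i(7i−5)/2 = (7Σi² − 5Σi) / 2 over i = 77..88.
Σi = 3916 − 2926 = 990 and Σi² = 231044 − 149226 = 81818.
(7·81818 − 5·990) / 2 = 567776/2 = 283888.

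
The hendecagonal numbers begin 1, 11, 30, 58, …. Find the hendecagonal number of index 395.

700730

The 395th hendecagonal number is n(9n−7)/2 with n = 395.
395·(9·395 − 7)/2 = 395·3548/2 = 395·1774 = 700730.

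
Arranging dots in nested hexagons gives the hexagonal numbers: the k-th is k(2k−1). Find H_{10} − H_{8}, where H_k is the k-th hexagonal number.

70

10·(2·10 − 1) = 190 and 8·(2·8 − 1) = 120.
Difference: 190 − 120 = 70.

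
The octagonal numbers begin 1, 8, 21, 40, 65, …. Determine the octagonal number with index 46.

The 46th octagonal number is n(3n−2) with n = 46.
46·(3·46 − 2) = 46·136 = 6256.

6256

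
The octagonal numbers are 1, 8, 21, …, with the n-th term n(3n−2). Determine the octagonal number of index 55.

The 55th octagonal number is n(3n−2) with n = 55.
55·(3·55 − 2) = 55·163 = 8965.

8965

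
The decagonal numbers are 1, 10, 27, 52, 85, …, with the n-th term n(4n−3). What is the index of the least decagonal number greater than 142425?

Solve n(4n−3) > 142425 for integer n.
The largest n with value ≤ 142425 is 189 (since 142317 ≤ 142425 < 143830), so the first above is n = 190, value 143830.

190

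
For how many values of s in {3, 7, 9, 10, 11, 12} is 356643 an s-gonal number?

1

s = 3: P(3, 844) = 356590 and P(3, 845) = 357435; 356643 is not s-gonal.
s = 7: P(7, 378) = 356643. ✓
s = 9: P(9, 319) = 355366 and P(9, 320) = 357600; 356643 is not s-gonal.
s = 10: P(10, 298) = 354322 and P(10, 299) = 356707; 356643 is not s-gonal.
s = 11: P(11, 281) = 354341 and P(11, 282) = 356871; 356643 is not s-gonal.
s = 12: P(12, 267) = 355377 and P(12, 268) = 358048; 356643 is not s-gonal.
Hits: s ∈ {7} → 1.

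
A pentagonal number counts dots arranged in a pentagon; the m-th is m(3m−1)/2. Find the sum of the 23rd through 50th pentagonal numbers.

58184

Σ i(3i−1)/2 = (3Σi² − Σi) / 2 over i = 23..50.
Σi = 1275 − 253 = 1022 and Σi² = 42925 − 3795 = 39130.
(3·39130 − 1·1022) / 2 = 116368/2 = 58184.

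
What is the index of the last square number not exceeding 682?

Solve n² ≤ 682 for integer n.
n = 26 gives 676 ≤ 682, while n = 27 gives 729 > 682; so the answer is index 26.

26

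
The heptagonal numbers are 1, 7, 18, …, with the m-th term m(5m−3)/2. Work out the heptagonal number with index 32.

The 32nd heptagonal number is n(5n−3)/2 with n = 32.
32·(5·32 − 3)/2 = 32·157/2 = 2512.

2512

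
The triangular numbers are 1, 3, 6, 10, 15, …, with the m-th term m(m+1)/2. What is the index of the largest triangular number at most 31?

7

Solve n(n+1)/2 ≤ 31 for integer n.
n = 7 gives 28 ≤ 31, while n = 8 gives 36 > 31; so the answer is index 7.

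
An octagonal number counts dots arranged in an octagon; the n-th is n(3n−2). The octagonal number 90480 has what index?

Set n(3n−2) = 90480, giving 3n² − 2n − 90480 = 0.
The discriminant is 4 + 12·90480 = 1085764, and √1085764 = 1042.
So n = (2 + 1042) / 6 = 1044/6 = 174.
Check: 174·(3·174 − 2) = 90480. ✓

174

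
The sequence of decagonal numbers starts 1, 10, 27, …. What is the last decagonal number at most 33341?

32851

Solve n(4n−3) ≤ 33341 for integer n.
n = 91 gives 32851 ≤ 33341, while n = 92 gives 33580 > 33341; so the answer is 32851.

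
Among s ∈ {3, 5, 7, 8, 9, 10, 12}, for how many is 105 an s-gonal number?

2

s = 3: P(3, 14) = 105. ✓
s = 5: P(5, 8) = 92 and P(5, 9) = 117; 105 is not s-gonal.
s = 7: P(7, 6) = 81 and P(7, 7) = 112; 105 is not s-gonal.
s = 8: P(8, 6) = 96 and P(8, 7) = 133; 105 is not s-gonal.
s = 9: P(9, 5) = 75 and P(9, 6) = 111; 105 is not s-gonal.
s = 10: P(10, 5) = 85 and P(10, 6) = 126; 105 is not s-gonal.
s = 12: P(12, 5) = 105. ✓
Hits: s ∈ {3, 12} → 2.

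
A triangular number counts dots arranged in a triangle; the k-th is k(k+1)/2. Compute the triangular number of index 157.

The 157th triangular number is n(n+1)/2 with n = 157.
157·158/2 = 24806/2 = 12403.

12403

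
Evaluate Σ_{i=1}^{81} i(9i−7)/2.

Σ i(9i−7)/2 = (9Σi² − 7Σi) / 2 over i = 1..81.
Σi = 3321 and Σi² = 180441.
(9·180441 − 7·3321) / 2 = 1600722/2 = 800361.

800361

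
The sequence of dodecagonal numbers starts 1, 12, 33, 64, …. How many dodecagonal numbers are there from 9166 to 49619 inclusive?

The n-th dodecagonal number is n(5n−4).
Smallest index with value ≥ 9166: n = 44 (giving 9504).
Largest index with value ≤ 49619: n = 100 (giving 49600).
Indices 44 through 100: 57 terms.

57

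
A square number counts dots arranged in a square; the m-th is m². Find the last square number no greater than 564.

Solve n² ≤ 564 for integer n.
n = 23 gives 529 ≤ 564, while n = 24 gives 576 > 564; so the answer is 529.

529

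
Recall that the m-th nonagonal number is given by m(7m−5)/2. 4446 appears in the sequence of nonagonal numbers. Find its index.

Set n(7n−5)/2 = 4446, giving 7n² − 5n − 8892 = 0.
So n = (5 + 499) / 14 = 504/14 = 36.
Check: 36·(7·36 − 5)/2 = 4446. ✓

36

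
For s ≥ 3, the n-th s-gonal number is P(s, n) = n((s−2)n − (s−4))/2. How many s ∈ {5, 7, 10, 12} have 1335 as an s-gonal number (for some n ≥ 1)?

1

s = 5: P(5, 30) = 1335. ✓
s = 7: P(7, 23) = 1288 and P(7, 24) = 1404; 1335 is not s-gonal.
s = 10: P(10, 18) = 1242 and P(10, 19) = 1387; 1335 is not s-gonal.
s = 12: P(12, 16) = 1216 and P(12, 17) = 1377; 1335 is not s-gonal.
Hits: s ∈ {5} → 1.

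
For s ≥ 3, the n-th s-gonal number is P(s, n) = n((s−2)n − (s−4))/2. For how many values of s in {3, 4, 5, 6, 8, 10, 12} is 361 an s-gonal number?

s = 3: P(3, 26) = 351 and P(3, 27) = 378; 361 is not s-gonal.
s = 4: P(4, 19) = 361. ✓
s = 5: P(5, 15) = 330 and P(5, 16) = 376; 361 is not s-gonal.
s = 6: P(6, 13) = 325 and P(6, 14) = 378; 361 is not s-gonal.
s = 8: P(8, 11) = 341 and P(8, 12) = 408; 361 is not s-gonal.
s = 10: P(10, 9) = 297 and P(10, 10) = 370; 361 is not s-gonal.
s = 12: P(12, 8) = 288 and P(12, 9) = 369; 361 is not s-gonal.
Hits: s ∈ {4} → 1.

1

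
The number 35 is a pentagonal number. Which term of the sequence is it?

5

Set n(3n−1)/2 = 35, giving 3n² − n − 70 = 0.
The discriminant is 1 + 24·35 = 841, and √841 = 29.
So n = (1 + 29) / 6 = 30/6 = 5.
Check: 5·(3·5 − 1)/2 = 35. ✓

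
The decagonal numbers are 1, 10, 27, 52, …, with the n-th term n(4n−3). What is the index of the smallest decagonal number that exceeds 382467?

310

Solve n(4n−3) > 382467 for integer n.
The largest n with value ≤ 382467 is 309 (since 380997 ≤ 382467 < 383470), so the first above is n = 310, value 383470.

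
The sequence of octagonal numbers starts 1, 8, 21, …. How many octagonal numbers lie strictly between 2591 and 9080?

The n-th octagonal number is n(3n−2).
Smallest index with value > 2591: n = 30 (giving 2640).
Largest index with value < 9080: n = 55 (giving 8965).
Indices 30 through 55: 26 terms.

26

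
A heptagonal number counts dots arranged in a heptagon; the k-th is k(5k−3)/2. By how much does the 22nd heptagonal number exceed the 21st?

106

Consecutive heptagonal numbers differ by 5n − 4: here 5·22 − 4 = 106.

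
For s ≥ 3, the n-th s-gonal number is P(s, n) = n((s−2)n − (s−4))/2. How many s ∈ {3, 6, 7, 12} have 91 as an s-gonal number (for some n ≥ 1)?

2

s = 3: P(3, 13) = 91. ✓
s = 6: P(6, 7) = 91. ✓
s = 7: P(7, 6) = 81 and P(7, 7) = 112; 91 is not s-gonal.
s = 12: P(12, 4) = 64 and P(12, 5) = 105; 91 is not s-gonal.
Hits: s ∈ {3, 6} → 2.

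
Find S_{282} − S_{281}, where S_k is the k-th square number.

563

n² − (n−1)² = 2n − 1, so 282² − 281² = 2·282 − 1 = 563.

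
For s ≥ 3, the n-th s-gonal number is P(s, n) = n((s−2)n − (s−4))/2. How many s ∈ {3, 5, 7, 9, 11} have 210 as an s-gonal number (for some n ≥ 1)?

2

s = 3: P(3, 20) = 210. ✓
s = 5: P(5, 12) = 210. ✓
s = 7: P(7, 9) = 189 and P(7, 10) = 235; 210 is not s-gonal.
s = 9: P(9, 8) = 204 and P(9, 9) = 261; 210 is not s-gonal.
s = 11: P(11, 7) = 196 and P(11, 8) = 260; 210 is not s-gonal.
Hits: s ∈ {3, 5} → 2.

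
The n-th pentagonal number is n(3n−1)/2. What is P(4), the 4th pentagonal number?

22

4·(3·4 − 1)/2 = 4·11/2 = 22.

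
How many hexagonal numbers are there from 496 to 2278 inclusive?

The n-th hexagonal number is n(2n−1).
Smallest index with value ≥ 496: n = 16 (giving 496).
Largest index with value ≤ 2278: n = 34 (giving 2278).
Indices 16 through 34: 19 terms.

19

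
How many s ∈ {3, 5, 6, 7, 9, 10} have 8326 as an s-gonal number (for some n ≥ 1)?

1

s = 3: P(3, 128) = 8256 and P(3, 129) = 8385; 8326 is not s-gonal.
s = 5: P(5, 74) = 8177 and P(5, 75) = 8400; 8326 is not s-gonal.
s = 6: P(6, 64) = 8128 and P(6, 65) = 8385; 8326 is not s-gonal.
s = 7: P(7, 58) = 8323 and P(7, 59) = 8614; 8326 is not s-gonal.
s = 9: P(9, 49) = 8281 and P(9, 50) = 8625; 8326 is not s-gonal.
s = 10: P(10, 46) = 8326. ✓
Hits: s ∈ {10} → 1.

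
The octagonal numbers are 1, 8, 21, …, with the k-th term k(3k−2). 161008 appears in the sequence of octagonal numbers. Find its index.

Set n(3n−2) = 161008, giving 3n² − 2n − 161008 = 0.
The discriminant is 4 + 12·161008 = 1932100, and √1932100 = 1390.
So n = (2 + 1390) / 6 = 1392/6 = 232.

232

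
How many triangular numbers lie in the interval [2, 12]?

The n-th triangular number is n(n+1)/2.
Smallest index with value ≥ 2: n = 2 (giving 3).
Largest index with value ≤ 12: n = 4 (giving 10).
Indices 2 through 4: 3 terms.

3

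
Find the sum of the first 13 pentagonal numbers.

Σ i(3i−1)/2 = (3Σi² − Σi) / 2 over i = 1..13.
Σi = 91 and Σi² = 819.
(3·819 − 1·91) / 2 = 2366/2 = 1183.

1183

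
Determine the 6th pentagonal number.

51

The 6th pentagonal number is n(3n−1)/2 with n = 6.
6·(3·6 − 1)/2 = 6·17/2 = 51.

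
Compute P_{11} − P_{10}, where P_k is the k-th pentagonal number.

Consecutive pentagonal numbers differ by 3n − 2: here 3·11 − 2 = 31.

31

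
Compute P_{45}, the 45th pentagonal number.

The 45th pentagonal number is n(3n−1)/2 with n = 45.
45·(3·45 − 1)/2 = 45·134/2 = 45·67 = 3015.

3015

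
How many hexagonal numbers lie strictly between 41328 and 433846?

321

The n-th hexagonal number is n(2n−1).
Smallest index with value > 41328: n = 145 (giving 41905).
Largest index with value < 433846: n = 465 (giving 431985).
Indices 145 through 465: 321 terms.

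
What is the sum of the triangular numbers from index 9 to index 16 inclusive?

Σ i(i+1)/2 = (Σi² + Σi) / 2 over i = 9..16.
Σi = 136 − 36 = 100 and Σi² = 1496 − 204 = 1292.
(1·1292 + 1·100) / 2 = 1392/2 = 696.

696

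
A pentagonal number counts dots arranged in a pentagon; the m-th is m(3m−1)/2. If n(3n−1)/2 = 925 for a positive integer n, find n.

Set n(3n−1)/2 = 925, giving 3n² − n − 1850 = 0.
The discriminant is 1 + 24·925 = 22201, and √22201 = 149.
So n = (1 + 149) / 6 = 150/6 = 25.
Check: 25·(3·25 − 1)/2 = 925. ✓

25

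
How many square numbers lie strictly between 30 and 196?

8

The n-th square number is n².
Smallest index with value > 30: n = 6 (giving 36).
Largest index with value < 196: n = 13 (giving 169).
Indices 6 through 13: 8 terms.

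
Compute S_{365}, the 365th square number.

133225

365² = 133225.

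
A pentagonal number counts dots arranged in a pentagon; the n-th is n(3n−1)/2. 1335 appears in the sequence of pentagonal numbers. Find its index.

30

Set n(3n−1)/2 = 1335, giving 3n² − n − 2670 = 0.
The discriminant is 1 + 24·1335 = 32041, and √32041 = 179.
So n = (1 + 179) / 6 = 180/6 = 30.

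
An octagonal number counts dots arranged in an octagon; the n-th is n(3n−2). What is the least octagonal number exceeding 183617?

Solve n(3n−2) > 183617 for integer n.
The largest n with value ≤ 183617 is 247 (since 182533 ≤ 183617 < 184016), so the first above is n = 248, value 184016.

184016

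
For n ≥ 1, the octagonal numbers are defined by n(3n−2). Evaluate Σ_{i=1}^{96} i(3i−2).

889296

Σ i(3i−2) = 3Σi² − 2Σi over i = 1..96.
Σi = 4656 and Σi² = 299536.
3·299536 − 2·4656 = 889296.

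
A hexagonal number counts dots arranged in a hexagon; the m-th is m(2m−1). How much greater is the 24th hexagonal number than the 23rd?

Consecutive hexagonal numbers differ by 4n − 3: here 4·24 − 3 = 93.

93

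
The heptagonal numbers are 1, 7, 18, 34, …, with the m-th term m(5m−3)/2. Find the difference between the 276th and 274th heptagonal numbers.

2747

276·(5·276 − 3)/2 = 190026 and 274·(5·274 − 3)/2 = 187279.
Difference: 190026 − 187279 = 2747.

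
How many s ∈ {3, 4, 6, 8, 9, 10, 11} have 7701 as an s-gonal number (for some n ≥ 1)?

1

s = 3: P(3, 123) = 7626 and P(3, 124) = 7750; 7701 is not s-gonal.
s = 4: P(4, 87) = 7569 and P(4, 88) = 7744; 7701 is not s-gonal.
s = 6: P(6, 62) = 7626 and P(6, 63) = 7875; 7701 is not s-gonal.
s = 8: P(8, 51) = 7701. ✓
s = 9: P(9, 47) = 7614 and P(9, 48) = 7944; 7701 is not s-gonal.
s = 10: P(10, 44) = 7612 and P(10, 45) = 7965; 7701 is not s-gonal.
s = 11: P(11, 41) = 7421 and P(11, 42) = 7791; 7701 is not s-gonal.
Hits: s ∈ {8} → 1.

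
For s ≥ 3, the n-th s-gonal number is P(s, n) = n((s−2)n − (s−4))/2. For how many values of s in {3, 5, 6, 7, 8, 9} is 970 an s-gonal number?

s = 3: P(3, 43) = 946 and P(3, 44) = 990; 970 is not s-gonal.
s = 5: P(5, 25) = 925 and P(5, 26) = 1001; 970 is not s-gonal.
s = 6: P(6, 22) = 946 and P(6, 23) = 1035; 970 is not s-gonal.
s = 7: P(7, 20) = 970. ✓
s = 8: P(8, 18) = 936 and P(8, 19) = 1045; 970 is not s-gonal.
s = 9: P(9, 17) = 969 and P(9, 18) = 1089; 970 is not s-gonal.
Hits: s ∈ {7} → 1.

1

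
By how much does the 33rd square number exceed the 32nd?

65

n² − (n−1)² = 2n − 1, so 33² − 32² = 2·33 − 1 = 65.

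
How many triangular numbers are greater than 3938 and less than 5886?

The n-th triangular number is n(n+1)/2.
Smallest index with value > 3938: n = 89 (giving 4005).
Largest index with value < 5886: n = 107 (giving 5778).
Indices 89 through 107: 19 terms.

19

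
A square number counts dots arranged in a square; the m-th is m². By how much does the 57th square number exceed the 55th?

57² = 3249 and 55² = 3025.
Difference: 3249 − 3025 = 224.

224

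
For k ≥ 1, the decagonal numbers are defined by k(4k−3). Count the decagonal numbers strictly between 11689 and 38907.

The n-th decagonal number is n(4n−3).
Smallest index with value > 11689: n = 55 (giving 11935).
Largest index with value < 38907: n = 98 (giving 38122).
Indices 55 through 98: 44 terms.

44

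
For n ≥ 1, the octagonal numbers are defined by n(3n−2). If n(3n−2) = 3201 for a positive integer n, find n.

33

Set n(3n−2) = 3201, giving 3n² − 2n − 3201 = 0.
The discriminant is 4 + 12·3201 = 38416, and √38416 = 196.
So n = (2 + 196) / 6 = 198/6 = 33.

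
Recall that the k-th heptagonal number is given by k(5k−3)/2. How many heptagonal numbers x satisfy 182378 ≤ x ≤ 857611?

316

The n-th heptagonal number is n(5n−3)/2.
Smallest index with value ≥ 182378: n = 271 (giving 183196).
Largest index with value ≤ 857611: n = 586 (giving 857611).
Indices 271 through 586: 316 terms.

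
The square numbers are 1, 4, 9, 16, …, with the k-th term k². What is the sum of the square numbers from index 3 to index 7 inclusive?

135

Σ_{i=3}^{7} i² = 140 − 5 = 135.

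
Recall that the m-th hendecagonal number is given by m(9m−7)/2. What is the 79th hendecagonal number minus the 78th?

703

Consecutive hendecagonal numbers differ by 9n − 8: here 9·79 − 8 = 703.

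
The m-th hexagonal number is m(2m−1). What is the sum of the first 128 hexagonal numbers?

Σ i(2i−1) = 2Σi² − Σi over i = 1..128.
Σi = 8256 and Σi² = 707264.
2·707264 − 1·8256 = 1406272.

1406272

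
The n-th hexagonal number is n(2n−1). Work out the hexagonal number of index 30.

1770

30·(2·30 − 1) = 30·59 = 1770.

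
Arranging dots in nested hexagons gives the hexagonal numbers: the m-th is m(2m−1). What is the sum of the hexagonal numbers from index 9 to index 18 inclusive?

Σ i(2i−1) = 2Σi² − Σi over i = 9..18.
Σi = 171 − 36 = 135 and Σi² = 2109 − 204 = 1905.
2·1905 − 1·135 = 3675.

3675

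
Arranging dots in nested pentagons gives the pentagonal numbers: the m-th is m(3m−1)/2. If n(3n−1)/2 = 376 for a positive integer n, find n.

16

Set n(3n−1)/2 = 376, giving 3n² − n − 752 = 0.
The discriminant is 1 + 24·376 = 9025, and √9025 = 95.
So n = (1 + 95) / 6 = 96/6 = 16.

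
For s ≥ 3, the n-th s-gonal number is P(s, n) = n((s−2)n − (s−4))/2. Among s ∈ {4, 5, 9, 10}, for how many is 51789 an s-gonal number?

s = 4: P(4, 227) = 51529 and P(4, 228) = 51984; 51789 is not s-gonal.
s = 5: P(5, 185) = 51245 and P(5, 186) = 51801; 51789 is not s-gonal.
s = 9: P(9, 122) = 51789. ✓
s = 10: P(10, 114) = 51642 and P(10, 115) = 52555; 51789 is not s-gonal.
Hits: s ∈ {9} → 1.

1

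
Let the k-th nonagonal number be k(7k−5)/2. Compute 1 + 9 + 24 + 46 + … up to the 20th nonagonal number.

Σ i(7i−5)/2 = (7Σi² − 5Σi) / 2 over i = 1..20.
Σi = 210 and Σi² = 2870.
(7·2870 − 5·210) / 2 = 19040/2 = 9520.

9520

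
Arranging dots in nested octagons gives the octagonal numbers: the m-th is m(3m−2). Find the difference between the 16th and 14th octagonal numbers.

16·(3·16 − 2) = 736 and 14·(3·14 − 2) = 560.
Difference: 736 − 560 = 176.

176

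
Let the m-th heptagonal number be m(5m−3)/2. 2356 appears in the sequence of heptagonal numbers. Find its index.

31

Set n(5n−3)/2 = 2356, giving 5n² − 3n − 4712 = 0.
So n = (3 + 307) / 10 = 310/10 = 31.
Check: 31·(5·31 − 3)/2 = 2356. ✓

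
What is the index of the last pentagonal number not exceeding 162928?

Solve n(3n−1)/2 ≤ 162928 for integer n.
n = 329 gives 162197 ≤ 162928, while n = 330 gives 163185 > 162928; so the answer is index 329.

329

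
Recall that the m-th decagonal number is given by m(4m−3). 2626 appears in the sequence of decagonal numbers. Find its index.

26

Set n(4n−3) = 2626, giving 4n² − 3n − 2626 = 0.
The discriminant is 9 + 16·2626 = 42025, and √42025 = 205.
So n = (3 + 205) / 8 = 208/8 = 26.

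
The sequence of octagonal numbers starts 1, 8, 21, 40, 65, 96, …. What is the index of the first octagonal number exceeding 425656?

Solve n(3n−2) > 425656 for integer n.
The largest n with value ≤ 425656 is 377 (since 425633 ≤ 425656 < 427896), so the first above is n = 378, value 427896.

378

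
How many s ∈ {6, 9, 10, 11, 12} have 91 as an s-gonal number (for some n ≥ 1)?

1

s = 6: P(6, 7) = 91. ✓
s = 9: P(9, 5) = 75 and P(9, 6) = 111; 91 is not s-gonal.
s = 10: P(10, 5) = 85 and P(10, 6) = 126; 91 is not s-gonal.
s = 11: P(11, 4) = 58 and P(11, 5) = 95; 91 is not s-gonal.
s = 12: P(12, 4) = 64 and P(12, 5) = 105; 91 is not s-gonal.
Hits: s ∈ {6} → 1.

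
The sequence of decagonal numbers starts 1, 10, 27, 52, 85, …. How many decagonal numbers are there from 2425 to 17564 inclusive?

The n-th decagonal number is n(4n−3).
Smallest index with value ≥ 2425: n = 25 (giving 2425).
Largest index with value ≤ 17564: n = 66 (giving 17226).
Indices 25 through 66: 42 terms.

42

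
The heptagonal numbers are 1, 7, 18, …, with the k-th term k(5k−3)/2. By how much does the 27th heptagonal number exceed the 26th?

Consecutive heptagonal numbers differ by 5n − 4: here 5·27 − 4 = 131.

131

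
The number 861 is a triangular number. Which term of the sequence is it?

Set n(n+1)/2 = 861, giving n² + n − 1722 = 0.
The discriminant is 1 + 8·861 = 6889, and √6889 = 83.
So n = (-1 + 83) / 2 = 82/2 = 41.
Check: 41·42/2 = 861. ✓

41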